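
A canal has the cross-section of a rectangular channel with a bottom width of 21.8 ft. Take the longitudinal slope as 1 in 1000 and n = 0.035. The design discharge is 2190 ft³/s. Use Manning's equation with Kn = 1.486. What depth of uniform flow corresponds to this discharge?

y_n = 20.3 ft

Manning's equation rearranged: A R^(2/3) = nQ / (1.486·√S) = 0.035 × 2190 / (1.486 × √0.001) = 1631.
At y = 17 ft: A R^(2/3) = 1309 — low.
At y = 21.9 ft: A R^(2/3) = 1793 — high.
At y = 20.3 ft: A R^(2/3) = 1634 — close enough.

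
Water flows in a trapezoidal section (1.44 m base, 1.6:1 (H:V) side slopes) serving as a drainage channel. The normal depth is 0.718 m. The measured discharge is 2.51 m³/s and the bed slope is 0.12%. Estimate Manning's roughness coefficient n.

With bottom width b = 1.44 m and side slope z = 1.6: A = (b + zy)y = (1.44 + 1.6×0.718)×0.718 = 1.859 m²; P = b + 2y√(1+z²) = 1.44 + 2×0.718×1.887 = 4.149 m.
Hydraulic radius R = A/P = 1.859/4.149 = 0.448 m.
Rearranging Manning's equation: n = (1/Q) A R^(2/3) S^(1/2) = (1/2.51) × 1.859 × 0.448^(2/3) × √0.0012 = 0.015.

n = 0.015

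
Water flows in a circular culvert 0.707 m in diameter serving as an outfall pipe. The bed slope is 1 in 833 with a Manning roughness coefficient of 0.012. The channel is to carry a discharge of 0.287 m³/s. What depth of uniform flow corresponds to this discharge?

Manning's equation rearranged: A R^(2/3) = nQ / (1·√S) = 0.012 × 0.287 / (√0.0012) = 0.0994.
Trying y = 0.563 m: A R^(2/3) = 0.1203 — too large.
Trying y = 0.429 m: A R^(2/3) = 0.0845 — too small.
Trying y = 0.48 m: A R^(2/3) = 0.09938 — matches.

y_n = 0.48 m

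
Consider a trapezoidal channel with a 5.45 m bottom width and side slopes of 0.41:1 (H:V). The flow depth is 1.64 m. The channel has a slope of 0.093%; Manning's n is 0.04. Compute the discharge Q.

Q = 8.24 m³/s

With bottom width b = 5.45 m and side slope z = 0.41: A = (b + zy)y = (5.45 + 0.41×1.64)×1.64 = 10.04 m²; P = b + 2y√(1+z²) = 5.45 + 2×1.64×1.081 = 8.995 m.
Hydraulic radius R = A/P = 10.04/8.995 = 1.116 m.
Manning's equation: Q = (1/n) A R^(2/3) S^(1/2) = (1/0.04) × 10.04 × 1.116^(2/3) × 0.00093^(1/2) = 8.24 m³/s.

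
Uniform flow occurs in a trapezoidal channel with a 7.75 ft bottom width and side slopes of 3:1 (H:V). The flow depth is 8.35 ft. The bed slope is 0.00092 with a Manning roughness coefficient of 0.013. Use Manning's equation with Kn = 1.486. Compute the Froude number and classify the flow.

With bottom width b = 7.75 ft and side slope z = 3: A = (b + zy)y = (7.75 + 3×8.35)×8.35 = 273.9 ft²; P = b + 2y√(1+z²) = 7.75 + 2×8.35×3.162 = 60.56 ft.
Hydraulic radius R = A/P = 273.9/60.56 = 4.522 ft.
V = (1.486/n) R^(2/3) √S = (1.486/0.013) × 4.522^(2/3) × √0.00092 = 9.482 ft/s. Hydraulic depth D_h = A/T = 273.9/57.85 = 4.734 ft.
Froude number Fr = V/√(g·D_h) = 9.482/√(32.2×4.734) = 0.768, which is less than 1, so the flow is subcritical.

subcritical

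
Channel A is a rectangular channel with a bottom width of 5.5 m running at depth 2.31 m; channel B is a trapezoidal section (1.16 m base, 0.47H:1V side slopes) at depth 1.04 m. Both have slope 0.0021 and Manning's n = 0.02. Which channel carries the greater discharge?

Channel A: Flow area A = b·y = 5.5 × 2.31 = 12.71 m². Wetted perimeter P = b + 2y = 5.5 + 2×2.31 = 10.12 m. Hydraulic radius R = A/P = 12.71/10.12 = 1.255 m. Q_A = (1/0.02)·12.71·1.255^(2/3)·√0.0021 = 33.88 m³/s.
Channel B: With bottom width b = 1.16 m and side slope z = 0.47: A = (b + zy)y = (1.16 + 0.47×1.04)×1.04 = 1.715 m²; P = b + 2y√(1+z²) = 1.16 + 2×1.04×1.105 = 3.458 m. Hydraulic radius R = A/P = 1.715/3.458 = 0.4958 m. Q_B = (1/0.02)·1.715·0.4958^(2/3)·√0.0021 = 2.461 m³/s.
Q_A = 33.88 m³/s vs Q_B = 2.461 m³/s, so channel A carries more.

channel A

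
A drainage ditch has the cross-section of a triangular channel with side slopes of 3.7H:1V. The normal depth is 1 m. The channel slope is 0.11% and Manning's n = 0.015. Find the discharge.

Q = 5.03 m³/s

For a triangular section with side slope z = 3.7: A = zy² = 3.7×1² = 3.7 m²; P = 2y√(1+z²) = 2×1×3.833 = 7.666 m.
Hydraulic radius R = A/P = 3.7/7.666 = 0.4827 m.
Manning's equation: Q = (1/n) A R^(2/3) S^(1/2) = (1/0.015) × 3.7 × 0.4827^(2/3) × 0.0011^(1/2) = 5.03 m³/s.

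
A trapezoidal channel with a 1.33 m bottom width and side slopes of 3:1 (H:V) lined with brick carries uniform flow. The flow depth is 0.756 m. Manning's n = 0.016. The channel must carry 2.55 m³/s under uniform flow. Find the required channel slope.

With bottom width b = 1.33 m and side slope z = 3: A = (b + zy)y = (1.33 + 3×0.756)×0.756 = 2.72 m²; P = b + 2y√(1+z²) = 1.33 + 2×0.756×3.162 = 6.111 m.
Hydraulic radius R = A/P = 2.72/6.111 = 0.4451 m.
From Manning's equation, S = [nQ / (1 A R^(2/3))]² = [0.016 × 2.55 / (1 × 2.72 × 0.4451^(2/3))]² = 0.000662.

S = 0.000662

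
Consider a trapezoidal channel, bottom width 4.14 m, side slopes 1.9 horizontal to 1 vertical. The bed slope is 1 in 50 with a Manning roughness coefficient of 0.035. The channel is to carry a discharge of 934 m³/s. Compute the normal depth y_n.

Manning's equation rearranged: A R^(2/3) = nQ / (1·√S) = 0.035 × 934 / (√0.02) = 231.2.
Trying y = 4.47 m: A R^(2/3) = 101.8 — low.
Trying y = 6.4 m: A R^(2/3) = 231.2 — close enough.

y_n = 6.4 m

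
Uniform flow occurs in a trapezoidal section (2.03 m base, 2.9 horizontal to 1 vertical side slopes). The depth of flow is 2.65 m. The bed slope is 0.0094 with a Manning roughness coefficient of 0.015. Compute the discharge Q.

With bottom width b = 2.03 m and side slope z = 2.9: A = (b + zy)y = (2.03 + 2.9×2.65)×2.65 = 25.74 m²; P = b + 2y√(1+z²) = 2.03 + 2×2.65×3.068 = 18.29 m.
Hydraulic radius R = A/P = 25.74/18.29 = 1.408 m.
Manning's equation: Q = (1/n) A R^(2/3) S^(1/2) = (1/0.015) × 25.74 × 1.408^(2/3) × 0.0094^(1/2) = 209 m³/s.

Q = 209 m³/s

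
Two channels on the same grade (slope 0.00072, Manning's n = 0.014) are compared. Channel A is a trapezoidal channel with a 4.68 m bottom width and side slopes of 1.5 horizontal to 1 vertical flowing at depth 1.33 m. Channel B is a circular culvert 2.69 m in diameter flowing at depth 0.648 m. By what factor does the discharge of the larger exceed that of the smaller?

15.3

Channel A: With bottom width b = 4.68 m and side slope z = 1.5: A = (b + zy)y = (4.68 + 1.5×1.33)×1.33 = 8.878 m²; P = b + 2y√(1+z²) = 4.68 + 2×1.33×1.803 = 9.475 m. Hydraulic radius R = A/P = 8.878/9.475 = 0.9369 m. Q_A = (1/0.014)·8.878·0.9369^(2/3)·√0.00072 = 16.29 m³/s.
Channel B: For a circular section of diameter D = 2.69 m at depth y = 0.648 m, the central angle is θ = 2 arccos(1 − 2y/D) = 2.052 rad. Then A = (D²/8)(θ − sin θ) = 1.054 m² and P = Dθ/2 = 2.76 m. Hydraulic radius R = A/P = 1.054/2.76 = 0.382 m. Q_B = (1/0.014)·1.054·0.382^(2/3)·√0.00072 = 1.064 m³/s.
The larger discharge is 16.29 m³/s and the smaller is 1.064 m³/s; the ratio is 15.3.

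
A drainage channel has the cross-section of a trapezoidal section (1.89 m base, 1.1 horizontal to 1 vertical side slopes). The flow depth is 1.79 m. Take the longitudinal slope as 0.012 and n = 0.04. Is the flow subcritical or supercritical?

With bottom width b = 1.89 m and side slope z = 1.1: A = (b + zy)y = (1.89 + 1.1×1.79)×1.79 = 6.908 m²; P = b + 2y√(1+z²) = 1.89 + 2×1.79×1.487 = 7.212 m.
Hydraulic radius R = A/P = 6.908/7.212 = 0.9578 m.
V = (1/n) R^(2/3) √S = (1/0.04) × 0.9578^(2/3) × √0.012 = 2.661 m/s. Hydraulic depth D_h = A/T = 6.908/5.828 = 1.185 m.
Froude number Fr = V/√(g·D_h) = 2.661/√(9.81×1.185) = 0.78, which is less than 1, so the flow is subcritical.

subcritical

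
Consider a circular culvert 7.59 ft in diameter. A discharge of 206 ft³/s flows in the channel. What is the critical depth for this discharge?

At critical depth, Q² T / (g A³) = 1, i.e. A³/T = Q²/g = 206²/32.2 = 1318.
Trying y = 3.11 ft: A³/T = 712 — short.
Trying y = 4.57 ft: A³/T = 3104 — over.
Trying y = 3.65 ft: A³/T = 1314 — close enough.

y_c = 3.65 ft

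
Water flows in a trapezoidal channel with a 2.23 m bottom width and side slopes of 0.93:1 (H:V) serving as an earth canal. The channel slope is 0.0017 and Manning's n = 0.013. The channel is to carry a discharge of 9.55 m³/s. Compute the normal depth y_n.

Manning's equation rearranged: A R^(2/3) = nQ / (1·√S) = 0.013 × 9.55 / (√0.0017) = 3.011.
At y = 0.95 m: A R^(2/3) = 2.135 — low.
At y = 1.37 m: A R^(2/3) = 4.15 — high.
At y = 1.15 m: A R^(2/3) = 3.01 — ≈ 3.011.

y_n = 1.15 m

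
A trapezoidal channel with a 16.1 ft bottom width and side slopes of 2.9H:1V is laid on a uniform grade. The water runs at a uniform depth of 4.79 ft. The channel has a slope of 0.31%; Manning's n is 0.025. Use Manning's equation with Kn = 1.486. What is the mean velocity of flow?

With bottom width b = 16.1 ft and side slope z = 2.9: A = (b + zy)y = (16.1 + 2.9×4.79)×4.79 = 143.7 ft²; P = b + 2y√(1+z²) = 16.1 + 2×4.79×3.068 = 45.49 ft.
Hydraulic radius R = A/P = 143.7/45.49 = 3.158 ft.
From Manning's equation, V = (1.486/n) R^(2/3) S^(1/2) = (1.486/0.025) × 3.158^(2/3) × 0.0031^(1/2) = 7.12 ft/s.

V = 7.12 ft/s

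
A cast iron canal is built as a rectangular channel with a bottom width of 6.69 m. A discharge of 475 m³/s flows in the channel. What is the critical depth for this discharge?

y_c = 8.01 m

For a rectangular channel, critical depth y_c = (q²/g)^(1/3) where q = Q/b = 475/6.69 = 71 m²/s.
So y_c = (71²/9.81)^(1/3) = 8.01 m.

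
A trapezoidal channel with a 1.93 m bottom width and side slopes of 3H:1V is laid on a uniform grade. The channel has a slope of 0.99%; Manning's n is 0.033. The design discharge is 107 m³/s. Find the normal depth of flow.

y_n = 2.74 m

Manning's equation rearranged: A R^(2/3) = nQ / (1·√S) = 0.033 × 107 / (√0.0099) = 35.49.
Try y = 2.23 m: A R^(2/3) = 21.69 — low.
Try y = 2.74 m: A R^(2/3) = 35.53 — close enough.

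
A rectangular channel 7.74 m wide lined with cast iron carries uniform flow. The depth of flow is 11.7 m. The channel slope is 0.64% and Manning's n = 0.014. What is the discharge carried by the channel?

Q = 1050 m³/s

Flow area A = b·y = 7.74 × 11.7 = 90.56 m². Wetted perimeter P = b + 2y = 7.74 + 2×11.7 = 31.14 m.
Hydraulic radius R = A/P = 90.56/31.14 = 2.908 m.
Manning's equation: Q = (1/n) A R^(2/3) S^(1/2) = (1/0.014) × 90.56 × 2.908^(2/3) × 0.0064^(1/2) = 1050 m³/s.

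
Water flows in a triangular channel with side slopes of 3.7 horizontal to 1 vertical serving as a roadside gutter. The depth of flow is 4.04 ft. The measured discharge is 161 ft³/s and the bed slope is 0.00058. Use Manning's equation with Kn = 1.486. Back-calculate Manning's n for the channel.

For a triangular section with side slope z = 3.7: A = zy² = 3.7×4.04² = 60.39 ft²; P = 2y√(1+z²) = 2×4.04×3.833 = 30.97 ft.
Hydraulic radius R = A/P = 60.39/30.97 = 1.95 ft.
Rearranging Manning's equation: n = (1.486/Q) A R^(2/3) S^(1/2) = (1.486/161) × 60.39 × 1.95^(2/3) × √0.00058 = 0.021.

n = 0.021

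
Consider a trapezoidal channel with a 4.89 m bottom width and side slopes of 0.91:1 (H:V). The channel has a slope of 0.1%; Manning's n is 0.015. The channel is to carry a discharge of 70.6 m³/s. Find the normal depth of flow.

Manning's equation rearranged: A R^(2/3) = nQ / (1·√S) = 0.015 × 70.6 / (√0.001) = 33.49.
Trying y = 2.5 m: A R^(2/3) = 23.86 — short.
Trying y = 3.53 m: A R^(2/3) = 45.12 — over.
Trying y = 3.01 m: A R^(2/3) = 33.51 — ≈ 33.49.

y_n = 3.01 m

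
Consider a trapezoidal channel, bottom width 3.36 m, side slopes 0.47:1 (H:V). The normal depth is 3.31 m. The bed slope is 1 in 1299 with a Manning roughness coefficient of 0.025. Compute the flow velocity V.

V = 1.47 m/s

With bottom width b = 3.36 m and side slope z = 0.47: A = (b + zy)y = (3.36 + 0.47×3.31)×3.31 = 16.27 m²; P = b + 2y√(1+z²) = 3.36 + 2×3.31×1.105 = 10.67 m.
Hydraulic radius R = A/P = 16.27/10.67 = 1.524 m.
From Manning's equation, V = (1/n) R^(2/3) S^(1/2) = (1/0.025) × 1.524^(2/3) × 0.0007698^(1/2) = 1.47 m/s.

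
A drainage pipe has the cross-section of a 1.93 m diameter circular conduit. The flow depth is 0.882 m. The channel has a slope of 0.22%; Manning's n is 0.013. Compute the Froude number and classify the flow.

subcritical

For a circular section of diameter D = 1.93 m at depth y = 0.882 m, the central angle is θ = 2 arccos(1 − 2y/D) = 2.969 rad. Then A = (D²/8)(θ − sin θ) = 1.303 m² and P = Dθ/2 = 2.865 m.
Hydraulic radius R = A/P = 1.303/2.865 = 0.4547 m.
V = (1/n) R^(2/3) √S = (1/0.013) × 0.4547^(2/3) × √0.0022 = 2.133 m/s. Hydraulic depth D_h = A/T = 1.303/1.923 = 0.6775 m.
Froude number Fr = V/√(g·D_h) = 2.133/√(9.81×0.6775) = 0.827, which is less than 1, so the flow is subcritical.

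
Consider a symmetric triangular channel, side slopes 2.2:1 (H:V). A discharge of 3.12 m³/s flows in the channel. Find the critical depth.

y_c = 0.837 m

At critical depth, Q² T / (g A³) = 1, i.e. A³/T = Q²/g = 3.12²/9.81 = 0.9923.
Trying y = 0.685 m: A³/T = 0.365 — too small.
Trying y = 1.03 m: A³/T = 2.805 — too large.
Trying y = 0.837 m: A³/T = 0.9941 — close enough.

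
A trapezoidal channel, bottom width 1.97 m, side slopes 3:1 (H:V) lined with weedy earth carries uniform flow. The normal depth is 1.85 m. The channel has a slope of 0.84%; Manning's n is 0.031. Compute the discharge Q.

Q = 41.6 m³/s

With bottom width b = 1.97 m and side slope z = 3: A = (b + zy)y = (1.97 + 3×1.85)×1.85 = 13.91 m²; P = b + 2y√(1+z²) = 1.97 + 2×1.85×3.162 = 13.67 m.
Hydraulic radius R = A/P = 13.91/13.67 = 1.018 m.
Manning's equation: Q = (1/n) A R^(2/3) S^(1/2) = (1/0.031) × 13.91 × 1.018^(2/3) × 0.0084^(1/2) = 41.6 m³/s.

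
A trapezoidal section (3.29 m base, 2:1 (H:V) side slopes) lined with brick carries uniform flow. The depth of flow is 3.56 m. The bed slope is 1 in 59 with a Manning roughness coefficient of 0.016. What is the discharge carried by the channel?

Q = 467 m³/s

With bottom width b = 3.29 m and side slope z = 2: A = (b + zy)y = (3.29 + 2×3.56)×3.56 = 37.06 m²; P = b + 2y√(1+z²) = 3.29 + 2×3.56×2.236 = 19.21 m.
Hydraulic radius R = A/P = 37.06/19.21 = 1.929 m.
Manning's equation: Q = (1/n) A R^(2/3) S^(1/2) = (1/0.016) × 37.06 × 1.929^(2/3) × 0.01695^(1/2) = 467 m³/s.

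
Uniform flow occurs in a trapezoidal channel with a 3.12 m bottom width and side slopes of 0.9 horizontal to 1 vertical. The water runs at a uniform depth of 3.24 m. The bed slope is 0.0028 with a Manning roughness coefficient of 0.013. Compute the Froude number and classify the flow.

supercritical

With bottom width b = 3.12 m and side slope z = 0.9: A = (b + zy)y = (3.12 + 0.9×3.24)×3.24 = 19.56 m²; P = b + 2y√(1+z²) = 3.12 + 2×3.24×1.345 = 11.84 m.
Hydraulic radius R = A/P = 19.56/11.84 = 1.652 m.
V = (1/n) R^(2/3) √S = (1/0.013) × 1.652^(2/3) × √0.0028 = 5.688 m/s. Hydraulic depth D_h = A/T = 19.56/8.952 = 2.185 m.
Froude number Fr = V/√(g·D_h) = 5.688/√(9.81×2.185) = 1.23, which is greater than 1, so the flow is supercritical.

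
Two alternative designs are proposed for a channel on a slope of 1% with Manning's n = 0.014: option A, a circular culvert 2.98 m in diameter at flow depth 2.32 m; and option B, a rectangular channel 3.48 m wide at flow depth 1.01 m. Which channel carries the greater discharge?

channel A

Channel A: For a circular section of diameter D = 2.98 m at depth y = 2.32 m, the central angle is θ = 2 arccos(1 − 2y/D) = 4.323 rad. Then A = (D²/8)(θ − sin θ) = 5.826 m² and P = Dθ/2 = 6.442 m. Hydraulic radius R = A/P = 5.826/6.442 = 0.9044 m. Q_A = (1/0.014)·5.826·0.9044^(2/3)·√0.01 = 38.92 m³/s.
Channel B: Flow area A = b·y = 3.48 × 1.01 = 3.515 m². Wetted perimeter P = b + 2y = 3.48 + 2×1.01 = 5.5 m. Hydraulic radius R = A/P = 3.515/5.5 = 0.6391 m. Q_B = (1/0.014)·3.515·0.6391^(2/3)·√0.01 = 18.63 m³/s.
Q_A = 38.92 m³/s vs Q_B = 18.63 m³/s, so channel A carries more.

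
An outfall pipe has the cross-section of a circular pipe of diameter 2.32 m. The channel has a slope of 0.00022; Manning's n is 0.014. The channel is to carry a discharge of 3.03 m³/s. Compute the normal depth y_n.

y_n = 1.85 m

Manning's equation rearranged: A R^(2/3) = nQ / (1·√S) = 0.014 × 3.03 / (√0.00022) = 2.86.
Try y = 1.39 m: A R^(2/3) = 1.971 — too small.
Try y = 1.85 m: A R^(2/3) = 2.865 — ≈ 2.86.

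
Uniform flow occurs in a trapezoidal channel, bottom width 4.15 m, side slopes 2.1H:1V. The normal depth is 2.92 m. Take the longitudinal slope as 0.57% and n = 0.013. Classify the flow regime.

With bottom width b = 4.15 m and side slope z = 2.1: A = (b + zy)y = (4.15 + 2.1×2.92)×2.92 = 30.02 m²; P = b + 2y√(1+z²) = 4.15 + 2×2.92×2.326 = 17.73 m.
Hydraulic radius R = A/P = 30.02/17.73 = 1.693 m.
V = (1/n) R^(2/3) √S = (1/0.013) × 1.693^(2/3) × √0.0057 = 8.25 m/s. Hydraulic depth D_h = A/T = 30.02/16.41 = 1.829 m.
Froude number Fr = V/√(g·D_h) = 8.25/√(9.81×1.829) = 1.95, which is greater than 1, so the flow is supercritical.

supercritical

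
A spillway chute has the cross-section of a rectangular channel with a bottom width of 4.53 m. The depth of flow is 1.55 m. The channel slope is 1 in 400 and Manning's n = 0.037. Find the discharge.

Q = 8.98 m³/s

Flow area A = b·y = 4.53 × 1.55 = 7.022 m². Wetted perimeter P = b + 2y = 4.53 + 2×1.55 = 7.63 m.
Hydraulic radius R = A/P = 7.022/7.63 = 0.9202 m.
Manning's equation: Q = (1/n) A R^(2/3) S^(1/2) = (1/0.037) × 7.022 × 0.9202^(2/3) × 0.0025^(1/2) = 8.98 m³/s.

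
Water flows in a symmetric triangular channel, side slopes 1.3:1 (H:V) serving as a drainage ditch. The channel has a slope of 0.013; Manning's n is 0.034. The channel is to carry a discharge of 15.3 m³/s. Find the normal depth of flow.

y_n = 2.02 m

Manning's equation rearranged: A R^(2/3) = nQ / (1·√S) = 0.034 × 15.3 / (√0.013) = 4.562.
Try y = 2.37 m: A R^(2/3) = 7.003 — too large.
Try y = 1.55 m: A R^(2/3) = 2.257 — too small.
Try y = 2.02 m: A R^(2/3) = 4.573 — matches.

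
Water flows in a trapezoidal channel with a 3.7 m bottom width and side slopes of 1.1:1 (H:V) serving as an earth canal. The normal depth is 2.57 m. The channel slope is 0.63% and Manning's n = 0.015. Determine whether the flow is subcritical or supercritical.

supercritical

With bottom width b = 3.7 m and side slope z = 1.1: A = (b + zy)y = (3.7 + 1.1×2.57)×2.57 = 16.77 m²; P = b + 2y√(1+z²) = 3.7 + 2×2.57×1.487 = 11.34 m.
Hydraulic radius R = A/P = 16.77/11.34 = 1.479 m.
V = (1/n) R^(2/3) √S = (1/0.015) × 1.479^(2/3) × √0.0063 = 6.869 m/s. Hydraulic depth D_h = A/T = 16.77/9.354 = 1.793 m.
Froude number Fr = V/√(g·D_h) = 6.869/√(9.81×1.793) = 1.64, which is greater than 1, so the flow is supercritical.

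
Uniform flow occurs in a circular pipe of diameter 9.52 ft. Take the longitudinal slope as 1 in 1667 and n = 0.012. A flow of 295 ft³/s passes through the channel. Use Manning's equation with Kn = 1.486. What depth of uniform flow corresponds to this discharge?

Manning's equation rearranged: A R^(2/3) = nQ / (1.486·√S) = 0.012 × 295 / (1.486 × √0.0005999) = 97.26.
At y = 5.31 ft: A R^(2/3) = 76.02 — too small.
At y = 6.81 ft: A R^(2/3) = 109.2 — too large.
At y = 6.25 ft: A R^(2/3) = 97.35 — matches.

y_n = 6.25 ft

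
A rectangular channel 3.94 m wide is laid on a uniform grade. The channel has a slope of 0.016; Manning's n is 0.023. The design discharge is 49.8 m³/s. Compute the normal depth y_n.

Manning's equation rearranged: A R^(2/3) = nQ / (1·√S) = 0.023 × 49.8 / (√0.016) = 9.055.
Trying y = 1.74 m: A R^(2/3) = 6.503 — low.
Trying y = 2.23 m: A R^(2/3) = 9.053 — matches.

y_n = 2.23 m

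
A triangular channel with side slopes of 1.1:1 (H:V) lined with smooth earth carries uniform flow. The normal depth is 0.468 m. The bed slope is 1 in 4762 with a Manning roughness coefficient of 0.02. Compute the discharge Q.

Q = 0.0542 m³/s

For a triangular section with side slope z = 1.1: A = zy² = 1.1×0.468² = 0.2409 m²; P = 2y√(1+z²) = 2×0.468×1.487 = 1.391 m.
Hydraulic radius R = A/P = 0.2409/1.391 = 0.1731 m.
Manning's equation: Q = (1/n) A R^(2/3) S^(1/2) = (1/0.02) × 0.2409 × 0.1731^(2/3) × 0.00021^(1/2) = 0.0542 m³/s.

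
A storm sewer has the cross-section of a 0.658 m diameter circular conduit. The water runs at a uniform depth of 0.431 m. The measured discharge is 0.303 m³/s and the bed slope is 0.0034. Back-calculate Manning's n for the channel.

n = 0.015

For a circular section of diameter D = 0.658 m at depth y = 0.431 m, the central angle is θ = 2 arccos(1 − 2y/D) = 3.772 rad. Then A = (D²/8)(θ − sin θ) = 0.236 m² and P = Dθ/2 = 1.241 m.
Hydraulic radius R = A/P = 0.236/1.241 = 0.1902 m.
Rearranging Manning's equation: n = (1/Q) A R^(2/3) S^(1/2) = (1/0.303) × 0.236 × 0.1902^(2/3) × √0.0034 = 0.015.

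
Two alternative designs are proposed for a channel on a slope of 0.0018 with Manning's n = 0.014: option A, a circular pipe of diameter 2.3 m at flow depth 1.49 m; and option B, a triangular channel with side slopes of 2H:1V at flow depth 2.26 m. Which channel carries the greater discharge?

Channel A: For a circular section of diameter D = 2.3 m at depth y = 1.49 m, the central angle is θ = 2 arccos(1 − 2y/D) = 3.742 rad. Then A = (D²/8)(θ − sin θ) = 2.848 m² and P = Dθ/2 = 4.303 m. Hydraulic radius R = A/P = 2.848/4.303 = 0.6618 m. Q_A = (1/0.014)·2.848·0.6618^(2/3)·√0.0018 = 6.554 m³/s.
Channel B: For a triangular section with side slope z = 2: A = zy² = 2×2.26² = 10.22 m²; P = 2y√(1+z²) = 2×2.26×2.236 = 10.11 m. Hydraulic radius R = A/P = 10.22/10.11 = 1.011 m. Q_B = (1/0.014)·10.22·1.011^(2/3)·√0.0018 = 31.18 m³/s.
Q_A = 6.554 m³/s vs Q_B = 31.18 m³/s, so channel B carries more.

channel B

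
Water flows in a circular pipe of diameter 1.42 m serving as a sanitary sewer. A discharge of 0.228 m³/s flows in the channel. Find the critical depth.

At critical depth, Q² T / (g A³) = 1, i.e. A³/T = Q²/g = 0.228²/9.81 = 0.005299.
Try y = 0.262 m: A³/T = 0.007356 — over.
Try y = 0.206 m: A³/T = 0.002857 — short.
Try y = 0.241 m: A³/T = 0.005299 — ≈ 0.005299.

y_c = 0.241 m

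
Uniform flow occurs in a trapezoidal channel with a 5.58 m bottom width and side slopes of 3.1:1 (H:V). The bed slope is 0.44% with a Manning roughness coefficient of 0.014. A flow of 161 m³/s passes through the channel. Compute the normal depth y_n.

Manning's equation rearranged: A R^(2/3) = nQ / (1·√S) = 0.014 × 161 / (√0.0044) = 33.98.
At y = 2.41 m: A R^(2/3) = 40.81 — too large.
At y = 1.74 m: A R^(2/3) = 20.7 — too small.
At y = 2.21 m: A R^(2/3) = 33.97 — ≈ 33.98.

y_n = 2.21 m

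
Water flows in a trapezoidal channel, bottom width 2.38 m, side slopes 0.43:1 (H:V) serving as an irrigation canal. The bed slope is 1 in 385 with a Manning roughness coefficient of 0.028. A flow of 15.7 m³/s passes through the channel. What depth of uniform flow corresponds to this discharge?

Manning's equation rearranged: A R^(2/3) = nQ / (1·√S) = 0.028 × 15.7 / (√0.002597) = 8.626.
Trying y = 1.85 m: A R^(2/3) = 5.544 — too small.
Trying y = 2.4 m: A R^(2/3) = 8.603 — close enough.

y_n = 2.4 m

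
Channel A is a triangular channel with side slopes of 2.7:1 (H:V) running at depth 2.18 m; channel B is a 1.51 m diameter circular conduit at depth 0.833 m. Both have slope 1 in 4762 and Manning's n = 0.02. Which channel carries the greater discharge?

channel A

Channel A: For a triangular section with side slope z = 2.7: A = zy² = 2.7×2.18² = 12.83 m²; P = 2y√(1+z²) = 2×2.18×2.879 = 12.55 m. Hydraulic radius R = A/P = 12.83/12.55 = 1.022 m. Q_A = (1/0.02)·12.83·1.022^(2/3)·√0.00021 = 9.434 m³/s.
Channel B: For a circular section of diameter D = 1.51 m at depth y = 0.833 m, the central angle is θ = 2 arccos(1 − 2y/D) = 3.349 rad. Then A = (D²/8)(θ − sin θ) = 1.013 m² and P = Dθ/2 = 2.528 m. Hydraulic radius R = A/P = 1.013/2.528 = 0.4007 m. Q_B = (1/0.02)·1.013·0.4007^(2/3)·√0.00021 = 0.3989 m³/s.
Q_A = 9.434 m³/s vs Q_B = 0.3989 m³/s, so channel A carries more.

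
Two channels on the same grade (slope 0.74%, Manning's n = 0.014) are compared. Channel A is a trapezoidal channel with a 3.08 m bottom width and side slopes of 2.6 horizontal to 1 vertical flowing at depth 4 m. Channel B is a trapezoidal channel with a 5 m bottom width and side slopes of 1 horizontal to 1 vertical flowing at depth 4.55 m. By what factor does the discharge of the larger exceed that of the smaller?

1.13

Channel A: With bottom width b = 3.08 m and side slope z = 2.6: A = (b + zy)y = (3.08 + 2.6×4)×4 = 53.92 m²; P = b + 2y√(1+z²) = 3.08 + 2×4×2.786 = 25.37 m. Hydraulic radius R = A/P = 53.92/25.37 = 2.126 m. Q_A = (1/0.014)·53.92·2.126^(2/3)·√0.0074 = 547.7 m³/s.
Channel B: With bottom width b = 5 m and side slope z = 1: A = (b + zy)y = (5 + 1×4.55)×4.55 = 43.45 m²; P = b + 2y√(1+z²) = 5 + 2×4.55×1.414 = 17.87 m. Hydraulic radius R = A/P = 43.45/17.87 = 2.432 m. Q_B = (1/0.014)·43.45·2.432^(2/3)·√0.0074 = 482.8 m³/s.
The larger discharge is 547.7 m³/s and the smaller is 482.8 m³/s; the ratio is 1.13.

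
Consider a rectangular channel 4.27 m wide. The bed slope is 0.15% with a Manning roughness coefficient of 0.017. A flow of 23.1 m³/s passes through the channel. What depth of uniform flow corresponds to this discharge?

Manning's equation rearranged: A R^(2/3) = nQ / (1·√S) = 0.017 × 23.1 / (√0.0015) = 10.14.
Try y = 2.48 m: A R^(2/3) = 11.61 — too large.
Try y = 1.83 m: A R^(2/3) = 7.738 — too small.
Try y = 2.24 m: A R^(2/3) = 10.15 — close enough.

y_n = 2.24 m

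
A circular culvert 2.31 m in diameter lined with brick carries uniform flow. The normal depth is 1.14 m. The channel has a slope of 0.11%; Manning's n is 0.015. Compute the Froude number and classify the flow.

subcritical

For a circular section of diameter D = 2.31 m at depth y = 1.14 m, the central angle is θ = 2 arccos(1 − 2y/D) = 3.116 rad. Then A = (D²/8)(θ − sin θ) = 2.061 m² and P = Dθ/2 = 3.599 m.
Hydraulic radius R = A/P = 2.061/3.599 = 0.5727 m.
V = (1/n) R^(2/3) √S = (1/0.015) × 0.5727^(2/3) × √0.0011 = 1.525 m/s. Hydraulic depth D_h = A/T = 2.061/2.31 = 0.8922 m.
Froude number Fr = V/√(g·D_h) = 1.525/√(9.81×0.8922) = 0.515, which is less than 1, so the flow is subcritical.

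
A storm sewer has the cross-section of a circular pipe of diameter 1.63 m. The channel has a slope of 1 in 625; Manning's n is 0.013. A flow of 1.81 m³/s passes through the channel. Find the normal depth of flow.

y_n = 0.827 m

Manning's equation rearranged: A R^(2/3) = nQ / (1·√S) = 0.013 × 1.81 / (√0.0016) = 0.5882.
Try y = 0.899 m: A R^(2/3) = 0.6748 — too large.
Try y = 0.65 m: A R^(2/3) = 0.3843 — too small.
Try y = 0.827 m: A R^(2/3) = 0.5878 — matches.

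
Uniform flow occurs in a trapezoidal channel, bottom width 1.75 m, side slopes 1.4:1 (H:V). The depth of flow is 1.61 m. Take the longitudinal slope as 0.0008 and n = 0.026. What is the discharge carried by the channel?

Q = 6.46 m³/s

With bottom width b = 1.75 m and side slope z = 1.4: A = (b + zy)y = (1.75 + 1.4×1.61)×1.61 = 6.446 m²; P = b + 2y√(1+z²) = 1.75 + 2×1.61×1.72 = 7.29 m.
Hydraulic radius R = A/P = 6.446/7.29 = 0.8843 m.
Manning's equation: Q = (1/n) A R^(2/3) S^(1/2) = (1/0.026) × 6.446 × 0.8843^(2/3) × 0.0008^(1/2) = 6.46 m³/s.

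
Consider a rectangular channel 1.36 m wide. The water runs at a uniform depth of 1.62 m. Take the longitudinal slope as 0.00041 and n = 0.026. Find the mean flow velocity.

Flow area A = b·y = 1.36 × 1.62 = 2.203 m². Wetted perimeter P = b + 2y = 1.36 + 2×1.62 = 4.6 m.
Hydraulic radius R = A/P = 2.203/4.6 = 0.479 m.
From Manning's equation, V = (1/n) R^(2/3) S^(1/2) = (1/0.026) × 0.479^(2/3) × 0.00041^(1/2) = 0.477 m/s.

V = 0.477 m/s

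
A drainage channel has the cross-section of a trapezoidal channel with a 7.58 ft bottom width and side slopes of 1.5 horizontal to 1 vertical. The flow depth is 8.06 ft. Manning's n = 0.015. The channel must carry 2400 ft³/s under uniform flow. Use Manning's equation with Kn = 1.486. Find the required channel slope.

With bottom width b = 7.58 ft and side slope z = 1.5: A = (b + zy)y = (7.58 + 1.5×8.06)×8.06 = 158.5 ft²; P = b + 2y√(1+z²) = 7.58 + 2×8.06×1.803 = 36.64 ft.
Hydraulic radius R = A/P = 158.5/36.64 = 4.327 ft.
From Manning's equation, S = [nQ / (1.486 A R^(2/3))]² = [0.015 × 2400 / (1.486 × 158.5 × 4.327^(2/3))]² = 0.00331.

S = 0.00331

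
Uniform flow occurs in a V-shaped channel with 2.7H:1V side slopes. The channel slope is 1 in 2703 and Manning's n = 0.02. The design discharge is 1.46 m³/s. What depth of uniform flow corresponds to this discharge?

Manning's equation rearranged: A R^(2/3) = nQ / (1·√S) = 0.02 × 1.46 / (√0.00037) = 1.518.
Try y = 1.07 m: A R^(2/3) = 1.952 — too large.
Try y = 0.762 m: A R^(2/3) = 0.7894 — too small.
Try y = 0.974 m: A R^(2/3) = 1.519 — close enough.

y_n = 0.974 m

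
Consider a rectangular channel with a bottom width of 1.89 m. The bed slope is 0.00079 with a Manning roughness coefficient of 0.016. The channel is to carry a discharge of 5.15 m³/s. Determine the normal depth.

Manning's equation rearranged: A R^(2/3) = nQ / (1·√S) = 0.016 × 5.15 / (√0.00079) = 2.932.
Try y = 1.78 m: A R^(2/3) = 2.439 — short.
Try y = 2.27 m: A R^(2/3) = 3.276 — over.
Try y = 2.07 m: A R^(2/3) = 2.932 — matches.

y_n = 2.07 m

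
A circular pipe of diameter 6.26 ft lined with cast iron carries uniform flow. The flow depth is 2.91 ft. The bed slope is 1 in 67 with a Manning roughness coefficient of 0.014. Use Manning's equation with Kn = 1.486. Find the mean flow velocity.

V = 16.9 ft/s

For a circular section of diameter D = 6.26 ft at depth y = 2.91 ft, the central angle is θ = 2 arccos(1 − 2y/D) = 3.001 rad. Then A = (D²/8)(θ − sin θ) = 14.01 ft² and P = Dθ/2 = 9.393 ft.
Hydraulic radius R = A/P = 14.01/9.393 = 1.492 ft.
From Manning's equation, V = (1.486/n) R^(2/3) S^(1/2) = (1.486/0.014) × 1.492^(2/3) × 0.01493^(1/2) = 16.9 ft/s.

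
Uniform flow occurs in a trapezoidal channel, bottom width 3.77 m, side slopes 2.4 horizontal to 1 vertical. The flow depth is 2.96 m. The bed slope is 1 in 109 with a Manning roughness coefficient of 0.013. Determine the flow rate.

Q = 335 m³/s

With bottom width b = 3.77 m and side slope z = 2.4: A = (b + zy)y = (3.77 + 2.4×2.96)×2.96 = 32.19 m²; P = b + 2y√(1+z²) = 3.77 + 2×2.96×2.6 = 19.16 m.
Hydraulic radius R = A/P = 32.19/19.16 = 1.68 m.
Manning's equation: Q = (1/n) A R^(2/3) S^(1/2) = (1/0.013) × 32.19 × 1.68^(2/3) × 0.009174^(1/2) = 335 m³/s.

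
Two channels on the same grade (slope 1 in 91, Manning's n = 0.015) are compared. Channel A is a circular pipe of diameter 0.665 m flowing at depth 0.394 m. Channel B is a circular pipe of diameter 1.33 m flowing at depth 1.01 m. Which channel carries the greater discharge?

channel B

Channel A: For a circular section of diameter D = 0.665 m at depth y = 0.394 m, the central angle is θ = 2 arccos(1 − 2y/D) = 3.514 rad. Then A = (D²/8)(θ − sin θ) = 0.2143 m² and P = Dθ/2 = 1.168 m. Hydraulic radius R = A/P = 0.2143/1.168 = 0.1835 m. Q_A = (1/0.015)·0.2143·0.1835^(2/3)·√0.01099 = 0.4836 m³/s.
Channel B: For a circular section of diameter D = 1.33 m at depth y = 1.01 m, the central angle is θ = 2 arccos(1 − 2y/D) = 4.232 rad. Then A = (D²/8)(θ − sin θ) = 1.132 m² and P = Dθ/2 = 2.815 m. Hydraulic radius R = A/P = 1.132/2.815 = 0.4022 m. Q_B = (1/0.015)·1.132·0.4022^(2/3)·√0.01099 = 4.31 m³/s.
Q_A = 0.4836 m³/s vs Q_B = 4.31 m³/s, so channel B carries more.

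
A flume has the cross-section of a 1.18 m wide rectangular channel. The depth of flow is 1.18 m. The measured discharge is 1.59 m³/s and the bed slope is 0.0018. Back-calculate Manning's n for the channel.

n = 0.0199

Flow area A = b·y = 1.18 × 1.18 = 1.392 m². Wetted perimeter P = b + 2y = 1.18 + 2×1.18 = 3.54 m.
Hydraulic radius R = A/P = 1.392/3.54 = 0.3933 m.
Rearranging Manning's equation: n = (1/Q) A R^(2/3) S^(1/2) = (1/1.59) × 1.392 × 0.3933^(2/3) × √0.0018 = 0.0199.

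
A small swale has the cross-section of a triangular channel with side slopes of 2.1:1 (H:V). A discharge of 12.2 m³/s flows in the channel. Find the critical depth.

y_c = 1.47 m

At critical depth, Q² T / (g A³) = 1, i.e. A³/T = Q²/g = 12.2²/9.81 = 15.17.
Trying y = 1.07 m: A³/T = 3.093 — low.
Trying y = 1.83 m: A³/T = 45.25 — high.
Trying y = 1.47 m: A³/T = 15.14 — matches.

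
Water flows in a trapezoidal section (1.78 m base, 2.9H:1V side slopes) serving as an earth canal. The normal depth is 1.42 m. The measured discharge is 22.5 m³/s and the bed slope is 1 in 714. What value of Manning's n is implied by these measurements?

With bottom width b = 1.78 m and side slope z = 2.9: A = (b + zy)y = (1.78 + 2.9×1.42)×1.42 = 8.375 m²; P = b + 2y√(1+z²) = 1.78 + 2×1.42×3.068 = 10.49 m.
Hydraulic radius R = A/P = 8.375/10.49 = 0.7982 m.
Rearranging Manning's equation: n = (1/Q) A R^(2/3) S^(1/2) = (1/22.5) × 8.375 × 0.7982^(2/3) × √0.001401 = 0.012.

n = 0.012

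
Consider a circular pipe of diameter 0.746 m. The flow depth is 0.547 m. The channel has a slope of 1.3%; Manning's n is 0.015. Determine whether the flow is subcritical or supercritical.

For a circular section of diameter D = 0.746 m at depth y = 0.547 m, the central angle is θ = 2 arccos(1 − 2y/D) = 4.112 rad. Then A = (D²/8)(θ − sin θ) = 0.3435 m² and P = Dθ/2 = 1.534 m.
Hydraulic radius R = A/P = 0.3435/1.534 = 0.2239 m.
V = (1/n) R^(2/3) √S = (1/0.015) × 0.2239^(2/3) × √0.013 = 2.803 m/s. Hydraulic depth D_h = A/T = 0.3435/0.6599 = 0.5205 m.
Froude number Fr = V/√(g·D_h) = 2.803/√(9.81×0.5205) = 1.24, which is greater than 1, so the flow is supercritical.

supercritical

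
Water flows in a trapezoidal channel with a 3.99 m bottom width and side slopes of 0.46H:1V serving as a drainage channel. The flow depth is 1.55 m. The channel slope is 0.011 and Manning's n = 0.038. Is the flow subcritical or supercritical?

subcritical

With bottom width b = 3.99 m and side slope z = 0.46: A = (b + zy)y = (3.99 + 0.46×1.55)×1.55 = 7.29 m²; P = b + 2y√(1+z²) = 3.99 + 2×1.55×1.101 = 7.402 m.
Hydraulic radius R = A/P = 7.29/7.402 = 0.9848 m.
V = (1/n) R^(2/3) √S = (1/0.038) × 0.9848^(2/3) × √0.011 = 2.732 m/s. Hydraulic depth D_h = A/T = 7.29/5.416 = 1.346 m.
Froude number Fr = V/√(g·D_h) = 2.732/√(9.81×1.346) = 0.752, which is less than 1, so the flow is subcritical.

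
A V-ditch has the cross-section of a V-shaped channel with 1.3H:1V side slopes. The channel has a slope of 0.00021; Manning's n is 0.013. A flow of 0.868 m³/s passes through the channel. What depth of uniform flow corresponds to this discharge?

Manning's equation rearranged: A R^(2/3) = nQ / (1·√S) = 0.013 × 0.868 / (√0.00021) = 0.7787.
Trying y = 1.32 m: A R^(2/3) = 1.471 — too large.
Trying y = 0.716 m: A R^(2/3) = 0.2878 — too small.
Trying y = 1.04 m: A R^(2/3) = 0.7787 — matches.

y_n = 1.04 m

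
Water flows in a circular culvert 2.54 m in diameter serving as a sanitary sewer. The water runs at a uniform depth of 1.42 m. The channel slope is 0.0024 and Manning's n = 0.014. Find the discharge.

Q = 7.88 m³/s

For a circular section of diameter D = 2.54 m at depth y = 1.42 m, the central angle is θ = 2 arccos(1 − 2y/D) = 3.378 rad. Then A = (D²/8)(θ − sin θ) = 2.914 m² and P = Dθ/2 = 4.291 m.
Hydraulic radius R = A/P = 2.914/4.291 = 0.6791 m.
Manning's equation: Q = (1/n) A R^(2/3) S^(1/2) = (1/0.014) × 2.914 × 0.6791^(2/3) × 0.0024^(1/2) = 7.88 m³/s.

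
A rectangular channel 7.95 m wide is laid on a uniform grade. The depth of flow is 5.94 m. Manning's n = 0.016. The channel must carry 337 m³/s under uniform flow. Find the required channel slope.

S = 0.0041

Flow area A = b·y = 7.95 × 5.94 = 47.22 m². Wetted perimeter P = b + 2y = 7.95 + 2×5.94 = 19.83 m.
Hydraulic radius R = A/P = 47.22/19.83 = 2.381 m.
From Manning's equation, S = [nQ / (1 A R^(2/3))]² = [0.016 × 337 / (1 × 47.22 × 2.381^(2/3))]² = 0.0041.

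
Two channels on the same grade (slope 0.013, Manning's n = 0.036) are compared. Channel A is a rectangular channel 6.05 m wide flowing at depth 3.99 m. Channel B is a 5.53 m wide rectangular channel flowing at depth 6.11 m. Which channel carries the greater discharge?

channel B

Channel A: Flow area A = b·y = 6.05 × 3.99 = 24.14 m². Wetted perimeter P = b + 2y = 6.05 + 2×3.99 = 14.03 m. Hydraulic radius R = A/P = 24.14/14.03 = 1.721 m. Q_A = (1/0.036)·24.14·1.721^(2/3)·√0.013 = 109.8 m³/s.
Channel B: Flow area A = b·y = 5.53 × 6.11 = 33.79 m². Wetted perimeter P = b + 2y = 5.53 + 2×6.11 = 17.75 m. Hydraulic radius R = A/P = 33.79/17.75 = 1.904 m. Q_B = (1/0.036)·33.79·1.904^(2/3)·√0.013 = 164.4 m³/s.
Q_A = 109.8 m³/s vs Q_B = 164.4 m³/s, so channel B carries more.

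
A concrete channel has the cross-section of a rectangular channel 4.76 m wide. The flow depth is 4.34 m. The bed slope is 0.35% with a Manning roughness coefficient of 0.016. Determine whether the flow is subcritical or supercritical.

subcritical

Flow area A = b·y = 4.76 × 4.34 = 20.66 m². Wetted perimeter P = b + 2y = 4.76 + 2×4.34 = 13.44 m.
Hydraulic radius R = A/P = 20.66/13.44 = 1.537 m.
V = (1/n) R^(2/3) √S = (1/0.016) × 1.537^(2/3) × √0.0035 = 4.925 m/s. Hydraulic depth D_h = A/T = 20.66/4.76 = 4.34 m.
Froude number Fr = V/√(g·D_h) = 4.925/√(9.81×4.34) = 0.755, which is less than 1, so the flow is subcritical.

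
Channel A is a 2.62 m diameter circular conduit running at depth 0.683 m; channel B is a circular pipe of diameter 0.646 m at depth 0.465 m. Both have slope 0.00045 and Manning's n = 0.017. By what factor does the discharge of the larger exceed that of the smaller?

7.17

Channel A: For a circular section of diameter D = 2.62 m at depth y = 0.683 m, the central angle is θ = 2 arccos(1 − 2y/D) = 2.143 rad. Then A = (D²/8)(θ − sin θ) = 1.118 m² and P = Dθ/2 = 2.808 m. Hydraulic radius R = A/P = 1.118/2.808 = 0.3982 m. Q_A = (1/0.017)·1.118·0.3982^(2/3)·√0.00045 = 0.755 m³/s.
Channel B: For a circular section of diameter D = 0.646 m at depth y = 0.465 m, the central angle is θ = 2 arccos(1 − 2y/D) = 4.052 rad. Then A = (D²/8)(θ − sin θ) = 0.2526 m² and P = Dθ/2 = 1.309 m. Hydraulic radius R = A/P = 0.2526/1.309 = 0.193 m. Q_B = (1/0.017)·0.2526·0.193^(2/3)·√0.00045 = 0.1052 m³/s.
The larger discharge is 0.755 m³/s and the smaller is 0.1052 m³/s; the ratio is 7.17.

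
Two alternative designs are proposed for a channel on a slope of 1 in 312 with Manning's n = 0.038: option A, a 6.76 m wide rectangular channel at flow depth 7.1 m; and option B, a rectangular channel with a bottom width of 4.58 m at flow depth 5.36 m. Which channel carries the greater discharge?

Channel A: Flow area A = b·y = 6.76 × 7.1 = 48 m². Wetted perimeter P = b + 2y = 6.76 + 2×7.1 = 20.96 m. Hydraulic radius R = A/P = 48/20.96 = 2.29 m. Q_A = (1/0.038)·48·2.29^(2/3)·√0.003205 = 124.2 m³/s.
Channel B: Flow area A = b·y = 4.58 × 5.36 = 24.55 m². Wetted perimeter P = b + 2y = 4.58 + 2×5.36 = 15.3 m. Hydraulic radius R = A/P = 24.55/15.3 = 1.604 m. Q_B = (1/0.038)·24.55·1.604^(2/3)·√0.003205 = 50.13 m³/s.
Q_A = 124.2 m³/s vs Q_B = 50.13 m³/s, so channel A carries more.

channel A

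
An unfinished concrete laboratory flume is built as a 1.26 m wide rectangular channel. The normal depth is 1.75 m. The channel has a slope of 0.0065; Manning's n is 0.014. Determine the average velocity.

V = 3.45 m/s

Flow area A = b·y = 1.26 × 1.75 = 2.205 m². Wetted perimeter P = b + 2y = 1.26 + 2×1.75 = 4.76 m.
Hydraulic radius R = A/P = 2.205/4.76 = 0.4632 m.
From Manning's equation, V = (1/n) R^(2/3) S^(1/2) = (1/0.014) × 0.4632^(2/3) × 0.0065^(1/2) = 3.45 m/s.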